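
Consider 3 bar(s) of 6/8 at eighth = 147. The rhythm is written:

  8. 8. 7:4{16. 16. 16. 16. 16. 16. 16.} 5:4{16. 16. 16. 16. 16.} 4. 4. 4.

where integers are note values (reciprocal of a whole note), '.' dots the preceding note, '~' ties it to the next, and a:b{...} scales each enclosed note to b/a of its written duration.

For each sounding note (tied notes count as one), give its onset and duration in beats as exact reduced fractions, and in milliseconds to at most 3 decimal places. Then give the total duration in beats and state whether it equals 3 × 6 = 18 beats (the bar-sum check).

1) 0.0ms=0b +612.245ms=3/2b
2) 612.245ms=3/2b +612.245ms=3/2b
3) 1224.49ms=3b +174.927ms=3/7b
4) 1399.417ms=24/7b +174.927ms=3/7b
5) 1574.344ms=27/7b +174.927ms=3/7b
6) 1749.271ms=30/7b +174.927ms=3/7b
7) 1924.198ms=33/7b +174.927ms=3/7b
8) 2099.125ms=36/7b +174.927ms=3/7b
9) 2274.052ms=39/7b +174.927ms=3/7b
10) 2448.98ms=6b +244.898ms=3/5b
11) 2693.878ms=33/5b +244.898ms=3/5b
12) 2938.776ms=36/5b +244.898ms=3/5b
13) 3183.673ms=39/5b +244.898ms=3/5b
14) 3428.571ms=42/5b +244.898ms=3/5b
15) 3673.469ms=9b +1224.49ms=3b
16) 4897.959ms=12b +1224.49ms=3b
17) 6122.449ms=15b +1224.49ms=3b
Σ=18b of 18 (147bpm 6/8) — PASS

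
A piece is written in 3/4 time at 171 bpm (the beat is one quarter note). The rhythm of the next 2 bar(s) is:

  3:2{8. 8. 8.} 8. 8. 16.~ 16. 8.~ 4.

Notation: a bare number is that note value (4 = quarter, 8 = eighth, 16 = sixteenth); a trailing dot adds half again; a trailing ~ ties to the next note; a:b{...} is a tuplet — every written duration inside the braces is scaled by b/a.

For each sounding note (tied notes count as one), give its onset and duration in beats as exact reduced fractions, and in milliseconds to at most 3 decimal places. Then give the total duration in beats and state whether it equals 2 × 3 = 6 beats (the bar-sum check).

1) 0.0ms=0b +175.439ms=1/2b
2) 175.439ms=1/2b +175.439ms=1/2b
3) 350.877ms=1b +175.439ms=1/2b
4) 526.316ms=3/2b +263.158ms=3/4b
5) 789.474ms=9/4b +263.158ms=3/4b
6) 1052.632ms=3b +263.158ms=3/4b
7) 1315.789ms=15/4b +789.474ms=9/4b
Σ=6b of 6 (171bpm 3/4) — PASS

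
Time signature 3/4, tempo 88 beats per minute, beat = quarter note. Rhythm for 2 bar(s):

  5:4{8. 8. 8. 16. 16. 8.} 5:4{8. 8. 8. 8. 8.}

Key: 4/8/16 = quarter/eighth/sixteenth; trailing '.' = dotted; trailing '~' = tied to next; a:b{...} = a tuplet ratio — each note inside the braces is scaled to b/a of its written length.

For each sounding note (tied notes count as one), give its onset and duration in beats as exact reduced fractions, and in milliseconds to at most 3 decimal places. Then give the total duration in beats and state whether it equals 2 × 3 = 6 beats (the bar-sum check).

1) 0.0ms=0b +409.091ms=3/5b
2) 409.091ms=3/5b +409.091ms=3/5b
3) 818.182ms=6/5b +409.091ms=3/5b
4) 1227.273ms=9/5b +204.545ms=3/10b
5) 1431.818ms=21/10b +204.545ms=3/10b
6) 1636.364ms=12/5b +409.091ms=3/5b
7) 2045.455ms=3b +409.091ms=3/5b
8) 2454.545ms=18/5b +409.091ms=3/5b
9) 2863.636ms=21/5b +409.091ms=3/5b
10) 3272.727ms=24/5b +409.091ms=3/5b
11) 3681.818ms=27/5b +409.091ms=3/5b
Σ=6b of 6 (88bpm 3/4) — PASS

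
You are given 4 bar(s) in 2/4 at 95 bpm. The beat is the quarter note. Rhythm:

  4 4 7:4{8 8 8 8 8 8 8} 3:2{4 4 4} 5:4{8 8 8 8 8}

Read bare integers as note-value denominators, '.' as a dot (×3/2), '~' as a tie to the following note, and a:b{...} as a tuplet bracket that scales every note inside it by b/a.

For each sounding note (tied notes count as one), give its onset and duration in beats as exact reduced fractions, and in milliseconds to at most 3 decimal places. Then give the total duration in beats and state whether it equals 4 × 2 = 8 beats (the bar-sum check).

1) 0.0ms=0b +631.579ms=1b
2) 631.579ms=1b +631.579ms=1b
3) 1263.158ms=2b +180.451ms=2/7b
4) 1443.609ms=16/7b +180.451ms=2/7b
5) 1624.06ms=18/7b +180.451ms=2/7b
6) 1804.511ms=20/7b +180.451ms=2/7b
7) 1984.962ms=22/7b +180.451ms=2/7b
8) 2165.414ms=24/7b +180.451ms=2/7b
9) 2345.865ms=26/7b +180.451ms=2/7b
10) 2526.316ms=4b +421.053ms=2/3b
11) 2947.368ms=14/3b +421.053ms=2/3b
12) 3368.421ms=16/3b +421.053ms=2/3b
13) 3789.474ms=6b +252.632ms=2/5b
14) 4042.105ms=32/5b +252.632ms=2/5b
15) 4294.737ms=34/5b +252.632ms=2/5b
16) 4547.368ms=36/5b +252.632ms=2/5b
17) 4800.0ms=38/5b +252.632ms=2/5b
Σ=8b of 8 (95bpm 2/4) — PASS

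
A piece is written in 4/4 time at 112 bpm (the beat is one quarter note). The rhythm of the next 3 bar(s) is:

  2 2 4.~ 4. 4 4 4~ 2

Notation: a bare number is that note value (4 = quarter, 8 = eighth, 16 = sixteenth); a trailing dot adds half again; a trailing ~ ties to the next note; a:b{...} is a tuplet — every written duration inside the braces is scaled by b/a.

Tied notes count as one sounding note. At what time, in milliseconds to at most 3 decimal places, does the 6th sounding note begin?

note 6 onset = 9b = 4821.429ms

1. 0.0ms @ 0 + 1071.429ms (2)
2. 1071.429ms @ 2 + 1071.429ms (2)
3. 2142.857ms @ 4 + 1607.143ms (3)
4. 3750.0ms @ 7 + 535.714ms (1)
5. 4285.714ms @ 8 + 535.714ms (1)
6. 4821.429ms @ 9 + 1607.143ms (3)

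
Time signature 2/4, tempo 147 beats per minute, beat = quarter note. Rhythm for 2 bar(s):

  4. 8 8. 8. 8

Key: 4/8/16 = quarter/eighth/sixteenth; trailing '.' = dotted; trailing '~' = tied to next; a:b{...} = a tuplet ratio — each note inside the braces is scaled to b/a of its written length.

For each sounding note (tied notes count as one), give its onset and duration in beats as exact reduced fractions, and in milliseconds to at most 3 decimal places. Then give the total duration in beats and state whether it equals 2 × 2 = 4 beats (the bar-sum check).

1) 0.0ms=0b +612.245ms=3/2b
2) 612.245ms=3/2b +204.082ms=1/2b
3) 816.327ms=2b +306.122ms=3/4b
4) 1122.449ms=11/4b +306.122ms=3/4b
5) 1428.571ms=7/2b +204.082ms=1/2b
Σ=4b of 4 (147bpm 2/4) — PASS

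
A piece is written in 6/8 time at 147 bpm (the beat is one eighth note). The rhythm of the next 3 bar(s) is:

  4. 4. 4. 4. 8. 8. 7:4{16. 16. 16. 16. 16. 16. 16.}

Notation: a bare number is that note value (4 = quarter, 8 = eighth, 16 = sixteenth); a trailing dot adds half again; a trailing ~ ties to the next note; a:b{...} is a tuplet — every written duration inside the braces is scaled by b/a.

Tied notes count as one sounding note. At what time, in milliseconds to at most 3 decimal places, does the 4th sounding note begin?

note 4 onset = 9b = 3673.469ms

1. 0.0ms @ 0 + 1224.49ms (3)
2. 1224.49ms @ 3 + 1224.49ms (3)
3. 2448.98ms @ 6 + 1224.49ms (3)
4. 3673.469ms @ 9 + 1224.49ms (3)
5. 4897.959ms @ 12 + 612.245ms (3/2)
6. 5510.204ms @ 27/2 + 612.245ms (3/2)
7. 6122.449ms @ 15 + 174.927ms (3/7)
8. 6297.376ms @ 108/7 + 174.927ms (3/7)
9. 6472.303ms @ 111/7 + 174.927ms (3/7)
10. 6647.23ms @ 114/7 + 174.927ms (3/7)
11. 6822.157ms @ 117/7 + 174.927ms (3/7)
12. 6997.085ms @ 120/7 + 174.927ms (3/7)
13. 7172.012ms @ 123/7 + 174.927ms (3/7)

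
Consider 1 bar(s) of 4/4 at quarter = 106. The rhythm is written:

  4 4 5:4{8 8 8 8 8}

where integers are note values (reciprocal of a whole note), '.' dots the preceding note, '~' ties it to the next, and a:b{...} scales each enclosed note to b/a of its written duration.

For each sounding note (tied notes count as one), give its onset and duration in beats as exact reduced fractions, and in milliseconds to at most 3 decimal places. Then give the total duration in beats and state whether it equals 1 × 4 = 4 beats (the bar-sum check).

1) 0.0ms=0b +566.038ms=1b
2) 566.038ms=1b +566.038ms=1b
3) 1132.075ms=2b +226.415ms=2/5b
4) 1358.491ms=12/5b +226.415ms=2/5b
5) 1584.906ms=14/5b +226.415ms=2/5b
6) 1811.321ms=16/5b +226.415ms=2/5b
7) 2037.736ms=18/5b +226.415ms=2/5b
Σ=4b of 4 (106bpm 4/4) — PASS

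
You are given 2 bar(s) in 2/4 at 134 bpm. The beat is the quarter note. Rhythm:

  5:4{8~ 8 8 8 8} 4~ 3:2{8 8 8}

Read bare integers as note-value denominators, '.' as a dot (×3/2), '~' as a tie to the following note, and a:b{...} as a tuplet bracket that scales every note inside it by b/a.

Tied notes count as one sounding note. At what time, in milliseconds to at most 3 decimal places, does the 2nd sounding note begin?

note 2 onset = 4/5b = 358.209ms

1. 0.0ms @ 0 + 358.209ms (4/5)
2. 358.209ms @ 4/5 + 179.104ms (2/5)
3. 537.313ms @ 6/5 + 179.104ms (2/5)
4. 716.418ms @ 8/5 + 179.104ms (2/5)
5. 895.522ms @ 2 + 597.015ms (4/3)
6. 1492.537ms @ 10/3 + 149.254ms (1/3)
7. 1641.791ms @ 11/3 + 149.254ms (1/3)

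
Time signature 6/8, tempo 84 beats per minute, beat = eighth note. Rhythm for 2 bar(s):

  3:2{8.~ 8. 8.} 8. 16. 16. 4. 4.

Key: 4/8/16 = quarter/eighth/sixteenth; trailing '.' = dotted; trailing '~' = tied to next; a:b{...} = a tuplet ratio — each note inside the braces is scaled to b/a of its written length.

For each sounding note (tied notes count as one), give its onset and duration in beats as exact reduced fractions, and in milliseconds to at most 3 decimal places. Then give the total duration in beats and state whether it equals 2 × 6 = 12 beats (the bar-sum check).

1) 0.0ms=0b +1428.571ms=2b
2) 1428.571ms=2b +714.286ms=1b
3) 2142.857ms=3b +1071.429ms=3/2b
4) 3214.286ms=9/2b +535.714ms=3/4b
5) 3750.0ms=21/4b +535.714ms=3/4b
6) 4285.714ms=6b +2142.857ms=3b
7) 6428.571ms=9b +2142.857ms=3b
Σ=12b of 12 (84bpm 6/8) — PASS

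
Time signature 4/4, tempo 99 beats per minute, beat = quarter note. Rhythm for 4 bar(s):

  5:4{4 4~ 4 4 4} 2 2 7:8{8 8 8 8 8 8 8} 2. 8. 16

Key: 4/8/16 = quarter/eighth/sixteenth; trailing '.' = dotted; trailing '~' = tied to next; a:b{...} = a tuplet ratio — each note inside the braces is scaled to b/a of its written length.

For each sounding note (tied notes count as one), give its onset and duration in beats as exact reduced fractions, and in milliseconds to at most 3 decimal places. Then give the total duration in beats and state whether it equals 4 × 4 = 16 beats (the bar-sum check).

1) 0.0ms=0b +484.848ms=4/5b
2) 484.848ms=4/5b +969.697ms=8/5b
3) 1454.545ms=12/5b +484.848ms=4/5b
4) 1939.394ms=16/5b +484.848ms=4/5b
5) 2424.242ms=4b +1212.121ms=2b
6) 3636.364ms=6b +1212.121ms=2b
7) 4848.485ms=8b +346.32ms=4/7b
8) 5194.805ms=60/7b +346.32ms=4/7b
9) 5541.126ms=64/7b +346.32ms=4/7b
10) 5887.446ms=68/7b +346.32ms=4/7b
11) 6233.766ms=72/7b +346.32ms=4/7b
12) 6580.087ms=76/7b +346.32ms=4/7b
13) 6926.407ms=80/7b +346.32ms=4/7b
14) 7272.727ms=12b +1818.182ms=3b
15) 9090.909ms=15b +454.545ms=3/4b
16) 9545.455ms=63/4b +151.515ms=1/4b
Σ=16b of 16 (99bpm 4/4) — PASS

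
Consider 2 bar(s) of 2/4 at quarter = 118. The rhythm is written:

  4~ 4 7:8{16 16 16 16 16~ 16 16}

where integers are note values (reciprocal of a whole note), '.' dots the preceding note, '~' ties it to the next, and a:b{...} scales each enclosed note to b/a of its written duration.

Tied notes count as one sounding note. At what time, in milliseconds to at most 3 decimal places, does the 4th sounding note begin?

note 4 onset = 18/7b = 1307.506ms

1. 0.0ms @ 0 + 1016.949ms (2)
2. 1016.949ms @ 2 + 145.278ms (2/7)
3. 1162.228ms @ 16/7 + 145.278ms (2/7)
4. 1307.506ms @ 18/7 + 145.278ms (2/7)
5. 1452.785ms @ 20/7 + 145.278ms (2/7)
6. 1598.063ms @ 22/7 + 290.557ms (4/7)
7. 1888.62ms @ 26/7 + 145.278ms (2/7)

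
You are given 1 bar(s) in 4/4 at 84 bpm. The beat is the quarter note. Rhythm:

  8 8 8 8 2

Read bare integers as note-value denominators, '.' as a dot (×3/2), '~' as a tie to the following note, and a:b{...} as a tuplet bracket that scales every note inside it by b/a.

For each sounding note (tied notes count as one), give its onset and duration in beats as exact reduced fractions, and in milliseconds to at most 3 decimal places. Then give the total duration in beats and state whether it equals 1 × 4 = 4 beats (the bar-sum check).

1) 0.0ms=0b +357.143ms=1/2b
2) 357.143ms=1/2b +357.143ms=1/2b
3) 714.286ms=1b +357.143ms=1/2b
4) 1071.429ms=3/2b +357.143ms=1/2b
5) 1428.571ms=2b +1428.571ms=2b
Σ=4b of 4 (84bpm 4/4) — PASS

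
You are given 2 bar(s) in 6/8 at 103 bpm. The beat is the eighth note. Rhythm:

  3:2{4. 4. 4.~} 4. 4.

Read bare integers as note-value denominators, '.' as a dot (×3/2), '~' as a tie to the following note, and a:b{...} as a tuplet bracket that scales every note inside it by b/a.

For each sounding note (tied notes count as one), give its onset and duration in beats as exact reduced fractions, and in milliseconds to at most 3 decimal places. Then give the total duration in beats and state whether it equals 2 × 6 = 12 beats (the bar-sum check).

1) 0.0ms=0b +1165.049ms=2b
2) 1165.049ms=2b +1165.049ms=2b
3) 2330.097ms=4b +2912.621ms=5b
4) 5242.718ms=9b +1747.573ms=3b
Σ=12b of 12 (103bpm 6/8) — PASS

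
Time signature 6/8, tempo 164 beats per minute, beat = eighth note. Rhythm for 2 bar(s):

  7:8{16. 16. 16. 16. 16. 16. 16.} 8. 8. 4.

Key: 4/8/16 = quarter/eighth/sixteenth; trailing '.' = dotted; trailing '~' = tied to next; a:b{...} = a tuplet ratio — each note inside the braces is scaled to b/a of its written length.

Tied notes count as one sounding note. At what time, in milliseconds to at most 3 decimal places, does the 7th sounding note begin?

note 7 onset = 36/7b = 1881.533ms

1. 0.0ms @ 0 + 313.589ms (6/7)
2. 313.589ms @ 6/7 + 313.589ms (6/7)
3. 627.178ms @ 12/7 + 313.589ms (6/7)
4. 940.767ms @ 18/7 + 313.589ms (6/7)
5. 1254.355ms @ 24/7 + 313.589ms (6/7)
6. 1567.944ms @ 30/7 + 313.589ms (6/7)
7. 1881.533ms @ 36/7 + 313.589ms (6/7)
8. 2195.122ms @ 6 + 548.78ms (3/2)
9. 2743.902ms @ 15/2 + 548.78ms (3/2)
10. 3292.683ms @ 9 + 1097.561ms (3)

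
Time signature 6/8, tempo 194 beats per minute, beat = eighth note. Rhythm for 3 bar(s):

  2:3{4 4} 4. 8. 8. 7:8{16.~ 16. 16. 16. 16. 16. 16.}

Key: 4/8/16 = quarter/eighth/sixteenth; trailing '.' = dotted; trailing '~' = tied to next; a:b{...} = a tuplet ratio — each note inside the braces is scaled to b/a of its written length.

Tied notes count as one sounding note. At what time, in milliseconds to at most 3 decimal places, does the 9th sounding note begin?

1. 0.0ms @ 0 + 927.835ms (3)
2. 927.835ms @ 3 + 927.835ms (3)
3. 1855.67ms @ 6 + 927.835ms (3)
4. 2783.505ms @ 9 + 463.918ms (3/2)
5. 3247.423ms @ 21/2 + 463.918ms (3/2)
6. 3711.34ms @ 12 + 530.191ms (12/7)
7. 4241.532ms @ 96/7 + 265.096ms (6/7)
8. 4506.627ms @ 102/7 + 265.096ms (6/7)
9. 4771.723ms @ 108/7 + 265.096ms (6/7)
10. 5036.819ms @ 114/7 + 265.096ms (6/7)
11. 5301.915ms @ 120/7 + 265.096ms (6/7)

note 9 onset = 108/7b = 4771.723ms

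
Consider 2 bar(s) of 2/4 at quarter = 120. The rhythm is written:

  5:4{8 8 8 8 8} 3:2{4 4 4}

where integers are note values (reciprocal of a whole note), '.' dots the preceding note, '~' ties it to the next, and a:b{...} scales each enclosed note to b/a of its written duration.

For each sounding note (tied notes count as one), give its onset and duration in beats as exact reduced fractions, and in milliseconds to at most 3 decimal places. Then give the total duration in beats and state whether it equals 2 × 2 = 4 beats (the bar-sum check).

1) 0.0ms=0b +200.0ms=2/5b
2) 200.0ms=2/5b +200.0ms=2/5b
3) 400.0ms=4/5b +200.0ms=2/5b
4) 600.0ms=6/5b +200.0ms=2/5b
5) 800.0ms=8/5b +200.0ms=2/5b
6) 1000.0ms=2b +333.333ms=2/3b
7) 1333.333ms=8/3b +333.333ms=2/3b
8) 1666.667ms=10/3b +333.333ms=2/3b
Σ=4b of 4 (120bpm 2/4) — PASS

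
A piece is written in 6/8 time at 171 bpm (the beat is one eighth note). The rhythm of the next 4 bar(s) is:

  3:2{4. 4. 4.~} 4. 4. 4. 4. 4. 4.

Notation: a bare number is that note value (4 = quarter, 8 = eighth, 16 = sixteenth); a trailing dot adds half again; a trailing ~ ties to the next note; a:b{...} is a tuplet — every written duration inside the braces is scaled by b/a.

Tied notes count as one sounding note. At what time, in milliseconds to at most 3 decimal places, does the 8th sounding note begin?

1. 0.0ms @ 0 + 701.754ms (2)
2. 701.754ms @ 2 + 701.754ms (2)
3. 1403.509ms @ 4 + 1754.386ms (5)
4. 3157.895ms @ 9 + 1052.632ms (3)
5. 4210.526ms @ 12 + 1052.632ms (3)
6. 5263.158ms @ 15 + 1052.632ms (3)
7. 6315.789ms @ 18 + 1052.632ms (3)
8. 7368.421ms @ 21 + 1052.632ms (3)

note 8 onset = 21b = 7368.421ms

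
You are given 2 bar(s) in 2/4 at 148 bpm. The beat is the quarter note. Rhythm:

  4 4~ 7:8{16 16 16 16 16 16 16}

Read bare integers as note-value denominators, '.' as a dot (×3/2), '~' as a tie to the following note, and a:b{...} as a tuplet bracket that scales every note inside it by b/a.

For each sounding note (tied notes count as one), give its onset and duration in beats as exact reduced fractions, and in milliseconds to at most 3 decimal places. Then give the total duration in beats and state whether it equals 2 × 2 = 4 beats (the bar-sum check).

1) 0.0ms=0b +405.405ms=1b
2) 405.405ms=1b +521.236ms=9/7b
3) 926.641ms=16/7b +115.83ms=2/7b
4) 1042.471ms=18/7b +115.83ms=2/7b
5) 1158.301ms=20/7b +115.83ms=2/7b
6) 1274.131ms=22/7b +115.83ms=2/7b
7) 1389.961ms=24/7b +115.83ms=2/7b
8) 1505.792ms=26/7b +115.83ms=2/7b
Σ=4b of 4 (148bpm 2/4) — PASS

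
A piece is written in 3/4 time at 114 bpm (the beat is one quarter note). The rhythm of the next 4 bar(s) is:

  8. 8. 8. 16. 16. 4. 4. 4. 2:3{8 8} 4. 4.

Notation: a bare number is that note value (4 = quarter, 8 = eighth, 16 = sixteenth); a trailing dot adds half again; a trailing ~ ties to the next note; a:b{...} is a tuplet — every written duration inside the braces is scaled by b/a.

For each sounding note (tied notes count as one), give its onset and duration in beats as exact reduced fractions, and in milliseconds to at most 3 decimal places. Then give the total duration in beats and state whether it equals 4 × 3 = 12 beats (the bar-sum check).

1) 0.0ms=0b +394.737ms=3/4b
2) 394.737ms=3/4b +394.737ms=3/4b
3) 789.474ms=3/2b +394.737ms=3/4b
4) 1184.211ms=9/4b +197.368ms=3/8b
5) 1381.579ms=21/8b +197.368ms=3/8b
6) 1578.947ms=3b +789.474ms=3/2b
7) 2368.421ms=9/2b +789.474ms=3/2b
8) 3157.895ms=6b +789.474ms=3/2b
9) 3947.368ms=15/2b +394.737ms=3/4b
10) 4342.105ms=33/4b +394.737ms=3/4b
11) 4736.842ms=9b +789.474ms=3/2b
12) 5526.316ms=21/2b +789.474ms=3/2b
Σ=12b of 12 (114bpm 3/4) — PASS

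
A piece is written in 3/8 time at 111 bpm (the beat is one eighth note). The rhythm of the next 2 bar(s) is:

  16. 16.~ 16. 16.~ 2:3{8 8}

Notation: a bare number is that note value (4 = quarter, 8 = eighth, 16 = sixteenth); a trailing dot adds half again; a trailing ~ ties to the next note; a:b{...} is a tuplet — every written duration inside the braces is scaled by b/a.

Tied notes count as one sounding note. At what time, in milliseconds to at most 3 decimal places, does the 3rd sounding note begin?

1. 0.0ms @ 0 + 405.405ms (3/4)
2. 405.405ms @ 3/4 + 810.811ms (3/2)
3. 1216.216ms @ 9/4 + 1216.216ms (9/4)
4. 2432.432ms @ 9/2 + 810.811ms (3/2)

note 3 onset = 9/4b = 1216.216ms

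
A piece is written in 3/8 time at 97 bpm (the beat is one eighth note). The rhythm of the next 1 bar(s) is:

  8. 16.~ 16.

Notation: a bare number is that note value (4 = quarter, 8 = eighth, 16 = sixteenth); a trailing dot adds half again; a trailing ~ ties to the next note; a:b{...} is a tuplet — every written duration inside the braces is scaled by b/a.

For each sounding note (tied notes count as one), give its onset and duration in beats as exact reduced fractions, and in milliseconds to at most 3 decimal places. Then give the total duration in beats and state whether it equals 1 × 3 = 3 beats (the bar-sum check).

1) 0.0ms=0b +927.835ms=3/2b
2) 927.835ms=3/2b +927.835ms=3/2b
Σ=3b of 3 (97bpm 3/8) — PASS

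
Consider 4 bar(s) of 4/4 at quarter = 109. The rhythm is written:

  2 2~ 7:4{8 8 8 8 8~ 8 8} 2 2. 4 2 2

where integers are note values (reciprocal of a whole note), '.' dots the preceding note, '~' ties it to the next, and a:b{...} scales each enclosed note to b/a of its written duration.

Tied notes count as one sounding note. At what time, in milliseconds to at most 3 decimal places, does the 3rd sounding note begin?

1. 0.0ms @ 0 + 1100.917ms (2)
2. 1100.917ms @ 2 + 1258.191ms (16/7)
3. 2359.109ms @ 30/7 + 157.274ms (2/7)
4. 2516.383ms @ 32/7 + 157.274ms (2/7)
5. 2673.657ms @ 34/7 + 157.274ms (2/7)
6. 2830.931ms @ 36/7 + 314.548ms (4/7)
7. 3145.478ms @ 40/7 + 157.274ms (2/7)
8. 3302.752ms @ 6 + 1100.917ms (2)
9. 4403.67ms @ 8 + 1651.376ms (3)
10. 6055.046ms @ 11 + 550.459ms (1)
11. 6605.505ms @ 12 + 1100.917ms (2)
12. 7706.422ms @ 14 + 1100.917ms (2)

note 3 onset = 30/7b = 2359.109ms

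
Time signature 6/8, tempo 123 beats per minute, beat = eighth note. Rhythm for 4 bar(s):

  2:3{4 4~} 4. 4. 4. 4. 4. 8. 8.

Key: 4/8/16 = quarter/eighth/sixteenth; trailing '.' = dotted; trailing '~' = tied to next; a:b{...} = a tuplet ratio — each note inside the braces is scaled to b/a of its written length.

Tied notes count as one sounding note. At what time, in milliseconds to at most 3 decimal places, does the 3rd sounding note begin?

note 3 onset = 9b = 4390.244ms

1. 0.0ms @ 0 + 1463.415ms (3)
2. 1463.415ms @ 3 + 2926.829ms (6)
3. 4390.244ms @ 9 + 1463.415ms (3)
4. 5853.659ms @ 12 + 1463.415ms (3)
5. 7317.073ms @ 15 + 1463.415ms (3)
6. 8780.488ms @ 18 + 1463.415ms (3)
7. 10243.902ms @ 21 + 731.707ms (3/2)
8. 10975.61ms @ 45/2 + 731.707ms (3/2)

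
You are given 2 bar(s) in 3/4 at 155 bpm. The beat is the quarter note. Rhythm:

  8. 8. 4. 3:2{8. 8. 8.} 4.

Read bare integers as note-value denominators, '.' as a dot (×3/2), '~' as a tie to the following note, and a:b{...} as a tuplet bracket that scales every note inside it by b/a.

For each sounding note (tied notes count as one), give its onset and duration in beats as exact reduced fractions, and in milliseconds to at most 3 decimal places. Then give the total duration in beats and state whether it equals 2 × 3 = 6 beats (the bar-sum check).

1) 0.0ms=0b +290.323ms=3/4b
2) 290.323ms=3/4b +290.323ms=3/4b
3) 580.645ms=3/2b +580.645ms=3/2b
4) 1161.29ms=3b +193.548ms=1/2b
5) 1354.839ms=7/2b +193.548ms=1/2b
6) 1548.387ms=4b +193.548ms=1/2b
7) 1741.935ms=9/2b +580.645ms=3/2b
Σ=6b of 6 (155bpm 3/4) — PASS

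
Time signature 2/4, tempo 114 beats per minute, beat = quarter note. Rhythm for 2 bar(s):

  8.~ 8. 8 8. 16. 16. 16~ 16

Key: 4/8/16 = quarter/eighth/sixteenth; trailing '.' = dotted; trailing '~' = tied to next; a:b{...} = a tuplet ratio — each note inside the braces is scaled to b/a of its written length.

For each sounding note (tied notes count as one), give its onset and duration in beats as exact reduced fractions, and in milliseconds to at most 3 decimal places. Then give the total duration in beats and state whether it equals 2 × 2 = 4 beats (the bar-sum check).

1) 0.0ms=0b +789.474ms=3/2b
2) 789.474ms=3/2b +263.158ms=1/2b
3) 1052.632ms=2b +394.737ms=3/4b
4) 1447.368ms=11/4b +197.368ms=3/8b
5) 1644.737ms=25/8b +197.368ms=3/8b
6) 1842.105ms=7/2b +263.158ms=1/2b
Σ=4b of 4 (114bpm 2/4) — PASS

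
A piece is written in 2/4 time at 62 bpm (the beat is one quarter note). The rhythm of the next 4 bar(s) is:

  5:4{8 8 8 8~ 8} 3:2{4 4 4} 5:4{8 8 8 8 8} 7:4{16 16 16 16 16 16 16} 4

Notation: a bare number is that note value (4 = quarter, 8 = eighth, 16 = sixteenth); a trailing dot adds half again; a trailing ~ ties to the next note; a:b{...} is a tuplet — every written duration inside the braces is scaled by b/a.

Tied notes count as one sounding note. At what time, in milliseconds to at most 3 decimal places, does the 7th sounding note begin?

1. 0.0ms @ 0 + 387.097ms (2/5)
2. 387.097ms @ 2/5 + 387.097ms (2/5)
3. 774.194ms @ 4/5 + 387.097ms (2/5)
4. 1161.29ms @ 6/5 + 774.194ms (4/5)
5. 1935.484ms @ 2 + 645.161ms (2/3)
6. 2580.645ms @ 8/3 + 645.161ms (2/3)
7. 3225.806ms @ 10/3 + 645.161ms (2/3)
8. 3870.968ms @ 4 + 387.097ms (2/5)
9. 4258.065ms @ 22/5 + 387.097ms (2/5)
10. 4645.161ms @ 24/5 + 387.097ms (2/5)
11. 5032.258ms @ 26/5 + 387.097ms (2/5)
12. 5419.355ms @ 28/5 + 387.097ms (2/5)
13. 5806.452ms @ 6 + 138.249ms (1/7)
14. 5944.7ms @ 43/7 + 138.249ms (1/7)
15. 6082.949ms @ 44/7 + 138.249ms (1/7)
16. 6221.198ms @ 45/7 + 138.249ms (1/7)
17. 6359.447ms @ 46/7 + 138.249ms (1/7)
18. 6497.696ms @ 47/7 + 138.249ms (1/7)
19. 6635.945ms @ 48/7 + 138.249ms (1/7)
20. 6774.194ms @ 7 + 967.742ms (1)

note 7 onset = 10/3b = 3225.806ms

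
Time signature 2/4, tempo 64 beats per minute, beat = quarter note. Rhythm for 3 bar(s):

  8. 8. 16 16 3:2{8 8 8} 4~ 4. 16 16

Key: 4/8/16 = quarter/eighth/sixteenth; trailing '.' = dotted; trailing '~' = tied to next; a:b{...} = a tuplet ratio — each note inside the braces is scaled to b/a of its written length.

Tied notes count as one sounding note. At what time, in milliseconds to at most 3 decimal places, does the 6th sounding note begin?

note 6 onset = 7/3b = 2187.5ms

1. 0.0ms @ 0 + 703.125ms (3/4)
2. 703.125ms @ 3/4 + 703.125ms (3/4)
3. 1406.25ms @ 3/2 + 234.375ms (1/4)
4. 1640.625ms @ 7/4 + 234.375ms (1/4)
5. 1875.0ms @ 2 + 312.5ms (1/3)
6. 2187.5ms @ 7/3 + 312.5ms (1/3)
7. 2500.0ms @ 8/3 + 312.5ms (1/3)
8. 2812.5ms @ 3 + 2343.75ms (5/2)
9. 5156.25ms @ 11/2 + 234.375ms (1/4)
10. 5390.625ms @ 23/4 + 234.375ms (1/4)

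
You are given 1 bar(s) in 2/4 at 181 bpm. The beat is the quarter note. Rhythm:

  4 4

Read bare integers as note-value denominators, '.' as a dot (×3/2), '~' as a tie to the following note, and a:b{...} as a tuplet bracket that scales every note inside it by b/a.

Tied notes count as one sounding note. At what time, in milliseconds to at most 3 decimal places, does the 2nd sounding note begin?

note 2 onset = 1b = 331.492ms

1. 0.0ms @ 0 + 331.492ms (1)
2. 331.492ms @ 1 + 331.492ms (1)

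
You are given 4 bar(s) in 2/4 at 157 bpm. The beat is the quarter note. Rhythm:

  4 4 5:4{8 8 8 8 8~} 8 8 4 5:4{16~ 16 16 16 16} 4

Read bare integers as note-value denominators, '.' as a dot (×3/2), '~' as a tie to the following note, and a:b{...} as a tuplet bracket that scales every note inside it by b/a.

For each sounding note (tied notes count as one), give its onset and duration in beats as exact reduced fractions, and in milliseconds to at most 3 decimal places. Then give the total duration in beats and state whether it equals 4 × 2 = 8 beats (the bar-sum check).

1) 0.0ms=0b +382.166ms=1b
2) 382.166ms=1b +382.166ms=1b
3) 764.331ms=2b +152.866ms=2/5b
4) 917.197ms=12/5b +152.866ms=2/5b
5) 1070.064ms=14/5b +152.866ms=2/5b
6) 1222.93ms=16/5b +152.866ms=2/5b
7) 1375.796ms=18/5b +343.949ms=9/10b
8) 1719.745ms=9/2b +191.083ms=1/2b
9) 1910.828ms=5b +382.166ms=1b
10) 2292.994ms=6b +152.866ms=2/5b
11) 2445.86ms=32/5b +76.433ms=1/5b
12) 2522.293ms=33/5b +76.433ms=1/5b
13) 2598.726ms=34/5b +76.433ms=1/5b
14) 2675.159ms=7b +382.166ms=1b
Σ=8b of 8 (157bpm 2/4) — PASS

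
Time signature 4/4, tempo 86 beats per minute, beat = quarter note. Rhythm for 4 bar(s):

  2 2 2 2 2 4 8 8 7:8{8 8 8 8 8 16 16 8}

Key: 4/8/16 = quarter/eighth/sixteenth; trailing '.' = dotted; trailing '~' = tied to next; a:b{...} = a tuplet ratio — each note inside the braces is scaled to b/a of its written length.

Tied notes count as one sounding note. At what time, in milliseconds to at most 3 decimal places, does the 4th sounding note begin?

1. 0.0ms @ 0 + 1395.349ms (2)
2. 1395.349ms @ 2 + 1395.349ms (2)
3. 2790.698ms @ 4 + 1395.349ms (2)
4. 4186.047ms @ 6 + 1395.349ms (2)
5. 5581.395ms @ 8 + 1395.349ms (2)
6. 6976.744ms @ 10 + 697.674ms (1)
7. 7674.419ms @ 11 + 348.837ms (1/2)
8. 8023.256ms @ 23/2 + 348.837ms (1/2)
9. 8372.093ms @ 12 + 398.671ms (4/7)
10. 8770.764ms @ 88/7 + 398.671ms (4/7)
11. 9169.435ms @ 92/7 + 398.671ms (4/7)
12. 9568.106ms @ 96/7 + 398.671ms (4/7)
13. 9966.777ms @ 100/7 + 398.671ms (4/7)
14. 10365.449ms @ 104/7 + 199.336ms (2/7)
15. 10564.784ms @ 106/7 + 199.336ms (2/7)
16. 10764.12ms @ 108/7 + 398.671ms (4/7)

note 4 onset = 6b = 4186.047ms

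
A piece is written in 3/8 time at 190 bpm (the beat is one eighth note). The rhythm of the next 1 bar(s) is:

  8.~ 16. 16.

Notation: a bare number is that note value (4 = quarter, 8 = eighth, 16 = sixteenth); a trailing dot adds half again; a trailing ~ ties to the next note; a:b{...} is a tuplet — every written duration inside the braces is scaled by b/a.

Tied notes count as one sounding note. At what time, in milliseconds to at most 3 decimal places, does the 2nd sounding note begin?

note 2 onset = 9/4b = 710.526ms

1. 0.0ms @ 0 + 710.526ms (9/4)
2. 710.526ms @ 9/4 + 236.842ms (3/4)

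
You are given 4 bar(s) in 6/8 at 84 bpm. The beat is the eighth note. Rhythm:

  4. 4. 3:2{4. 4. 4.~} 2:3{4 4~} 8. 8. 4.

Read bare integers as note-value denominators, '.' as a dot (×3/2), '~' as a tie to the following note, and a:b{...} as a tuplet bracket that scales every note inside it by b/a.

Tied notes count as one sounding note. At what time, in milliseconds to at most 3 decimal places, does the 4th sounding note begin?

1. 0.0ms @ 0 + 2142.857ms (3)
2. 2142.857ms @ 3 + 2142.857ms (3)
3. 4285.714ms @ 6 + 1428.571ms (2)
4. 5714.286ms @ 8 + 1428.571ms (2)
5. 7142.857ms @ 10 + 3571.429ms (5)
6. 10714.286ms @ 15 + 3214.286ms (9/2)
7. 13928.571ms @ 39/2 + 1071.429ms (3/2)
8. 15000.0ms @ 21 + 2142.857ms (3)

note 4 onset = 8b = 5714.286ms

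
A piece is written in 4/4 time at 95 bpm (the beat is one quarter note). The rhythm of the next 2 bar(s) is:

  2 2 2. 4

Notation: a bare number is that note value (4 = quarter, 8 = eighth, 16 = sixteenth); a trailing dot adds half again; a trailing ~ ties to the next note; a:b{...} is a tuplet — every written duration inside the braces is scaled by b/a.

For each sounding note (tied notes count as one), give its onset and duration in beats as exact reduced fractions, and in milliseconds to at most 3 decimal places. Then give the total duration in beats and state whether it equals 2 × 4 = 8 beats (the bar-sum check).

1) 0.0ms=0b +1263.158ms=2b
2) 1263.158ms=2b +1263.158ms=2b
3) 2526.316ms=4b +1894.737ms=3b
4) 4421.053ms=7b +631.579ms=1b
Σ=8b of 8 (95bpm 4/4) — PASS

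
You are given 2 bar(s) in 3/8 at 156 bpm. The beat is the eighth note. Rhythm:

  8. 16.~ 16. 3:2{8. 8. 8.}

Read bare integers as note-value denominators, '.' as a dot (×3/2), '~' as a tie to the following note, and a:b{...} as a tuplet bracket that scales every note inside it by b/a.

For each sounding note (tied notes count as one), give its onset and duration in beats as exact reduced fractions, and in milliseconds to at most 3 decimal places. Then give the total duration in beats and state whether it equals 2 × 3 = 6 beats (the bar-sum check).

1) 0.0ms=0b +576.923ms=3/2b
2) 576.923ms=3/2b +576.923ms=3/2b
3) 1153.846ms=3b +384.615ms=1b
4) 1538.462ms=4b +384.615ms=1b
5) 1923.077ms=5b +384.615ms=1b
Σ=6b of 6 (156bpm 3/8) — PASS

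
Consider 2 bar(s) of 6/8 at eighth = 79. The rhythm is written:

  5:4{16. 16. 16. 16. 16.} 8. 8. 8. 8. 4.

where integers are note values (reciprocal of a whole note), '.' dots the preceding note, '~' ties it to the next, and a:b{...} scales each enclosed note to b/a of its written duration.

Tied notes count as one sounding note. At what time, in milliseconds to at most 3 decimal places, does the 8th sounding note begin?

1. 0.0ms @ 0 + 455.696ms (3/5)
2. 455.696ms @ 3/5 + 455.696ms (3/5)
3. 911.392ms @ 6/5 + 455.696ms (3/5)
4. 1367.089ms @ 9/5 + 455.696ms (3/5)
5. 1822.785ms @ 12/5 + 455.696ms (3/5)
6. 2278.481ms @ 3 + 1139.241ms (3/2)
7. 3417.722ms @ 9/2 + 1139.241ms (3/2)
8. 4556.962ms @ 6 + 1139.241ms (3/2)
9. 5696.203ms @ 15/2 + 1139.241ms (3/2)
10. 6835.443ms @ 9 + 2278.481ms (3)

note 8 onset = 6b = 4556.962ms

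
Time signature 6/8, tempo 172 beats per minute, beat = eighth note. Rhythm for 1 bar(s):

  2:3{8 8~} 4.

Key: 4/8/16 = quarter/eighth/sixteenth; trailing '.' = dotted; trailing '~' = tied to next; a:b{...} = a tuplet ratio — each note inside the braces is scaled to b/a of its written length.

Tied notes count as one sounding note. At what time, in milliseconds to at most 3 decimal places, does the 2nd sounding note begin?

1. 0.0ms @ 0 + 523.256ms (3/2)
2. 523.256ms @ 3/2 + 1569.767ms (9/2)

note 2 onset = 3/2b = 523.256ms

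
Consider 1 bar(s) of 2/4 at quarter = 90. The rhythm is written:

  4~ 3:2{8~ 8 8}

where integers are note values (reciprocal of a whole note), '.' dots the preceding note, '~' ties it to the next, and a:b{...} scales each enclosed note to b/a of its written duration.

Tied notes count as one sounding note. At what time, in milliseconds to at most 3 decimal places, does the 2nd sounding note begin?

1. 0.0ms @ 0 + 1111.111ms (5/3)
2. 1111.111ms @ 5/3 + 222.222ms (1/3)

note 2 onset = 5/3b = 1111.111ms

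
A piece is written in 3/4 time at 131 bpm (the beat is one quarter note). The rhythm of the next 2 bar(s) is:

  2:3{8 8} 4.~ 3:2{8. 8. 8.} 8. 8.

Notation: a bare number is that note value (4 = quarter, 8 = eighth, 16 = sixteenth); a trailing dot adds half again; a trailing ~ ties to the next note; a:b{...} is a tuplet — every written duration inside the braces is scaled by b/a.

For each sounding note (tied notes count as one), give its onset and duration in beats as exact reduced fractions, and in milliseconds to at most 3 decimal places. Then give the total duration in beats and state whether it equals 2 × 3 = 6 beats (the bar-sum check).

1) 0.0ms=0b +343.511ms=3/4b
2) 343.511ms=3/4b +343.511ms=3/4b
3) 687.023ms=3/2b +916.031ms=2b
4) 1603.053ms=7/2b +229.008ms=1/2b
5) 1832.061ms=4b +229.008ms=1/2b
6) 2061.069ms=9/2b +343.511ms=3/4b
7) 2404.58ms=21/4b +343.511ms=3/4b
Σ=6b of 6 (131bpm 3/4) — PASS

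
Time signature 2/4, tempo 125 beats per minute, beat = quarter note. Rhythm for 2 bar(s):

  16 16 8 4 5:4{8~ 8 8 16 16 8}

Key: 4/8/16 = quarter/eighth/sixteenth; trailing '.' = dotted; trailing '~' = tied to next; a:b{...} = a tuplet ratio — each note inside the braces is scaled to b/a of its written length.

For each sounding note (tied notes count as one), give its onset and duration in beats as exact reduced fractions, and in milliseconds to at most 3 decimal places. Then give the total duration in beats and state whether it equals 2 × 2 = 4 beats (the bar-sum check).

1) 0.0ms=0b +120.0ms=1/4b
2) 120.0ms=1/4b +120.0ms=1/4b
3) 240.0ms=1/2b +240.0ms=1/2b
4) 480.0ms=1b +480.0ms=1b
5) 960.0ms=2b +384.0ms=4/5b
6) 1344.0ms=14/5b +192.0ms=2/5b
7) 1536.0ms=16/5b +96.0ms=1/5b
8) 1632.0ms=17/5b +96.0ms=1/5b
9) 1728.0ms=18/5b +192.0ms=2/5b
Σ=4b of 4 (125bpm 2/4) — PASS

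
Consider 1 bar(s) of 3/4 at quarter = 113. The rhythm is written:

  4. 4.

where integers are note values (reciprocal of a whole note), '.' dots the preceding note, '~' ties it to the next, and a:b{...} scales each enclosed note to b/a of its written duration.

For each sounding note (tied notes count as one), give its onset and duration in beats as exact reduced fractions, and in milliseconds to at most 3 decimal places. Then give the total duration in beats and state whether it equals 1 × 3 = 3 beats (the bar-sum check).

1) 0.0ms=0b +796.46ms=3/2b
2) 796.46ms=3/2b +796.46ms=3/2b
Σ=3b of 3 (113bpm 3/4) — PASS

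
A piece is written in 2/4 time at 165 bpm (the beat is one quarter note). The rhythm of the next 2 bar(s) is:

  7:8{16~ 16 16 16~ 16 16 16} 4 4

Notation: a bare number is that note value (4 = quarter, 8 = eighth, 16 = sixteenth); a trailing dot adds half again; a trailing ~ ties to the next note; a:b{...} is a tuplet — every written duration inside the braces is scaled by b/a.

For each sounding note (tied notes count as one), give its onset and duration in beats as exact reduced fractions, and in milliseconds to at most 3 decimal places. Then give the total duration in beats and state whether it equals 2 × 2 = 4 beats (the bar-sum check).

1) 0.0ms=0b +207.792ms=4/7b
2) 207.792ms=4/7b +103.896ms=2/7b
3) 311.688ms=6/7b +207.792ms=4/7b
4) 519.481ms=10/7b +103.896ms=2/7b
5) 623.377ms=12/7b +103.896ms=2/7b
6) 727.273ms=2b +363.636ms=1b
7) 1090.909ms=3b +363.636ms=1b
Σ=4b of 4 (165bpm 2/4) — PASS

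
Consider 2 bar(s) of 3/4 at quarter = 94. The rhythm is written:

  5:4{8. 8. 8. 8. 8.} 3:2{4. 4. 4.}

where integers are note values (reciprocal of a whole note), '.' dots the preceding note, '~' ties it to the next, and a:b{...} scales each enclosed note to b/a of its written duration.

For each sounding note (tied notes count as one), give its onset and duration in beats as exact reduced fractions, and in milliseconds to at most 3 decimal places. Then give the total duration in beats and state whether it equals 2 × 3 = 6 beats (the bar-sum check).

1) 0.0ms=0b +382.979ms=3/5b
2) 382.979ms=3/5b +382.979ms=3/5b
3) 765.957ms=6/5b +382.979ms=3/5b
4) 1148.936ms=9/5b +382.979ms=3/5b
5) 1531.915ms=12/5b +382.979ms=3/5b
6) 1914.894ms=3b +638.298ms=1b
7) 2553.191ms=4b +638.298ms=1b
8) 3191.489ms=5b +638.298ms=1b
Σ=6b of 6 (94bpm 3/4) — PASS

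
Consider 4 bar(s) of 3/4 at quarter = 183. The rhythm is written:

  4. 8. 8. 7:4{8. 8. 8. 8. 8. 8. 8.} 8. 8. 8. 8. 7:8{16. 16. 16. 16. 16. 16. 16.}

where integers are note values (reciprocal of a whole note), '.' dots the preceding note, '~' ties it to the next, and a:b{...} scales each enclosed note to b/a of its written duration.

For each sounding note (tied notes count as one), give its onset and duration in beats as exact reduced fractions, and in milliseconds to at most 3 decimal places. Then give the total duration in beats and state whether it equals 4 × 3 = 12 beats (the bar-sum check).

1) 0.0ms=0b +491.803ms=3/2b
2) 491.803ms=3/2b +245.902ms=3/4b
3) 737.705ms=9/4b +245.902ms=3/4b
4) 983.607ms=3b +140.515ms=3/7b
5) 1124.122ms=24/7b +140.515ms=3/7b
6) 1264.637ms=27/7b +140.515ms=3/7b
7) 1405.152ms=30/7b +140.515ms=3/7b
8) 1545.667ms=33/7b +140.515ms=3/7b
9) 1686.183ms=36/7b +140.515ms=3/7b
10) 1826.698ms=39/7b +140.515ms=3/7b
11) 1967.213ms=6b +245.902ms=3/4b
12) 2213.115ms=27/4b +245.902ms=3/4b
13) 2459.016ms=15/2b +245.902ms=3/4b
14) 2704.918ms=33/4b +245.902ms=3/4b
15) 2950.82ms=9b +140.515ms=3/7b
16) 3091.335ms=66/7b +140.515ms=3/7b
17) 3231.85ms=69/7b +140.515ms=3/7b
18) 3372.365ms=72/7b +140.515ms=3/7b
19) 3512.881ms=75/7b +140.515ms=3/7b
20) 3653.396ms=78/7b +140.515ms=3/7b
21) 3793.911ms=81/7b +140.515ms=3/7b
Σ=12b of 12 (183bpm 3/4) — PASS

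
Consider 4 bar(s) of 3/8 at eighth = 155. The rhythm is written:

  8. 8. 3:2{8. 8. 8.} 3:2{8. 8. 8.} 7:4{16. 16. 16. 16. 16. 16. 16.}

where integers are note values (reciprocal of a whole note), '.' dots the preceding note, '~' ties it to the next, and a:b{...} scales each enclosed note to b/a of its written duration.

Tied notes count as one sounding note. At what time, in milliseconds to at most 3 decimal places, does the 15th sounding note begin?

note 15 onset = 81/7b = 4479.263ms

1. 0.0ms @ 0 + 580.645ms (3/2)
2. 580.645ms @ 3/2 + 580.645ms (3/2)
3. 1161.29ms @ 3 + 387.097ms (1)
4. 1548.387ms @ 4 + 387.097ms (1)
5. 1935.484ms @ 5 + 387.097ms (1)
6. 2322.581ms @ 6 + 387.097ms (1)
7. 2709.677ms @ 7 + 387.097ms (1)
8. 3096.774ms @ 8 + 387.097ms (1)
9. 3483.871ms @ 9 + 165.899ms (3/7)
10. 3649.77ms @ 66/7 + 165.899ms (3/7)
11. 3815.668ms @ 69/7 + 165.899ms (3/7)
12. 3981.567ms @ 72/7 + 165.899ms (3/7)
13. 4147.465ms @ 75/7 + 165.899ms (3/7)
14. 4313.364ms @ 78/7 + 165.899ms (3/7)
15. 4479.263ms @ 81/7 + 165.899ms (3/7)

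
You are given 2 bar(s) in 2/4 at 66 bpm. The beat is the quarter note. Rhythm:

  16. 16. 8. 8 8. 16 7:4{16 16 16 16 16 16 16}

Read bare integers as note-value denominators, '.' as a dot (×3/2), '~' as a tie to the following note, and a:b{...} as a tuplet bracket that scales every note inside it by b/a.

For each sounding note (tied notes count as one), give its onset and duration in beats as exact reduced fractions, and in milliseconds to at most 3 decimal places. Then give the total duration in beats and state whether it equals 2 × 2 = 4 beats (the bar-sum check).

1) 0.0ms=0b +340.909ms=3/8b
2) 340.909ms=3/8b +340.909ms=3/8b
3) 681.818ms=3/4b +681.818ms=3/4b
4) 1363.636ms=3/2b +454.545ms=1/2b
5) 1818.182ms=2b +681.818ms=3/4b
6) 2500.0ms=11/4b +227.273ms=1/4b
7) 2727.273ms=3b +129.87ms=1/7b
8) 2857.143ms=22/7b +129.87ms=1/7b
9) 2987.013ms=23/7b +129.87ms=1/7b
10) 3116.883ms=24/7b +129.87ms=1/7b
11) 3246.753ms=25/7b +129.87ms=1/7b
12) 3376.623ms=26/7b +129.87ms=1/7b
13) 3506.494ms=27/7b +129.87ms=1/7b
Σ=4b of 4 (66bpm 2/4) — PASS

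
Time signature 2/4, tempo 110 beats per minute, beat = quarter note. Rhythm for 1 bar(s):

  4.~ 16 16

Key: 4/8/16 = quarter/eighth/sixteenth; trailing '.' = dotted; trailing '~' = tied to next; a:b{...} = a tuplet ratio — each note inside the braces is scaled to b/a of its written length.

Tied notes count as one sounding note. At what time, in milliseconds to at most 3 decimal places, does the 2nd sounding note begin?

note 2 onset = 7/4b = 954.545ms

1. 0.0ms @ 0 + 954.545ms (7/4)
2. 954.545ms @ 7/4 + 136.364ms (1/4)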